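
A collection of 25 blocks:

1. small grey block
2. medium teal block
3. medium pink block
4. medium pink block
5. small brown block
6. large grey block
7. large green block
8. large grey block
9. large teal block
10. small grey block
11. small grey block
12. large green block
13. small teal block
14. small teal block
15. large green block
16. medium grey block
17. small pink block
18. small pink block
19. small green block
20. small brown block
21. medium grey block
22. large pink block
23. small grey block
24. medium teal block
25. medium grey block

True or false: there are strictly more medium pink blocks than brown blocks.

False

There are 2 medium pink blocks.
There are 2 brown blocks.
The claim requires 2 > 2, which does not hold.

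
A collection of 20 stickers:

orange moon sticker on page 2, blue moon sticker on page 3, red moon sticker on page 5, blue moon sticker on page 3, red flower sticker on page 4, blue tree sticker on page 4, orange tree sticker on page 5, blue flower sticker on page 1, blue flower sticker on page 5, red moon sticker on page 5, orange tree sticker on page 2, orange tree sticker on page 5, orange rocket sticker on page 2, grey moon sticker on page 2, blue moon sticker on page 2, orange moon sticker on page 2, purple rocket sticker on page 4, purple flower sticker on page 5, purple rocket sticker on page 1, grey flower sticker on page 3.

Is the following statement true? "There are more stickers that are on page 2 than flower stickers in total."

True

There are 6 stickers on page 2.
There are 5 flower stickers.
The claim requires 6 > 5, which holds.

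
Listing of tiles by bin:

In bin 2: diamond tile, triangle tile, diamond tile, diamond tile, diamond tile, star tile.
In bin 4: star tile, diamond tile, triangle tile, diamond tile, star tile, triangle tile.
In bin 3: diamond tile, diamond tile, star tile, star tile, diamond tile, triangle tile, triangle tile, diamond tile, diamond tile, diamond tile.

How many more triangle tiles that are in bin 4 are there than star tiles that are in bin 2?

triangle tiles in bin 4: 2.
star tiles in bin 2: 1.
2 − 1 = 1.

1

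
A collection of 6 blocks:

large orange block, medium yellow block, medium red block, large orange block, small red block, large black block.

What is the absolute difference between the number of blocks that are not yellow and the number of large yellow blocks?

blocks that are not yellow: 5. large yellow blocks: 0.
|5 − 0| = 5 − 0 = 5.

5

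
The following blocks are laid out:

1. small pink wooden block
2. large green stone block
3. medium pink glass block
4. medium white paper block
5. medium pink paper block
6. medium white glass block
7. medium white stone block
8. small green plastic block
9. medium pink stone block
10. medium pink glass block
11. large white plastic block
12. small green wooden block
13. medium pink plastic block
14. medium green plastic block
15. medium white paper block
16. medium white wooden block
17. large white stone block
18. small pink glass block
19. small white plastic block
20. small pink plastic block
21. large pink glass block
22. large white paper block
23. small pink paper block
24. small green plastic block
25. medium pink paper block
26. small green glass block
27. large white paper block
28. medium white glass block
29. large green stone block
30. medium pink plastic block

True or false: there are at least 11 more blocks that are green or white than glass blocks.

There are 18 blocks that are green or white.
There are 7 glass blocks.
The claim requires 18 − 7 = 11 ≥ 11, which holds.

True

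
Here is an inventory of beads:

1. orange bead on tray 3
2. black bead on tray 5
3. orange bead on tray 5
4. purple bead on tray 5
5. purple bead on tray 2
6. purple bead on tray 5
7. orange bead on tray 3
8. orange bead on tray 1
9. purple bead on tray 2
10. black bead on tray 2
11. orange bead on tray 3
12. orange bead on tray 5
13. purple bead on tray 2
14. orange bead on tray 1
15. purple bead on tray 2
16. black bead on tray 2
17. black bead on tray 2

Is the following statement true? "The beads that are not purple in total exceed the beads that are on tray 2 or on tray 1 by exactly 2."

True

There are 11 beads that are not purple.
There are 9 beads on tray 2 or on tray 1.
The claim requires 11 − 9 (= 2) to equal 2, which holds.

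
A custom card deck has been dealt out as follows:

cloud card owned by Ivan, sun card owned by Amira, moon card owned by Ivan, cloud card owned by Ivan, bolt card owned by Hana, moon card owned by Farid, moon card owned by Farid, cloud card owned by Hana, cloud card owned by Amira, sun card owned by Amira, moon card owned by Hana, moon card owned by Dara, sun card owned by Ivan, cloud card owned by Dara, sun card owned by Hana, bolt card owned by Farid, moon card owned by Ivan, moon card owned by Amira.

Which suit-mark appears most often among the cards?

Counts by suit-mark: moon 7, cloud 5, sun 4, bolt 2.
The maximum is 7, held uniquely by moon.

moon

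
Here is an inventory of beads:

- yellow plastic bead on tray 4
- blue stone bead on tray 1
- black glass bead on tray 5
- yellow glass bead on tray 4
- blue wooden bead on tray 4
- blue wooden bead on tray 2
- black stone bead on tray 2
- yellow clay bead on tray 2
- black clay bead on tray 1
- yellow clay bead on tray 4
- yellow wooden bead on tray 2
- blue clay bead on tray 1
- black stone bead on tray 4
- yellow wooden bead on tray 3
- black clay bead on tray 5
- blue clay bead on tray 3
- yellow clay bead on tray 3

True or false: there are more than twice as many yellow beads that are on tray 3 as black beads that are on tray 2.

|yellow beads on tray 3| = 2.
|black beads on tray 2| = 1.
The claim requires 2 > 2 × 1 = 2, which does not hold.

False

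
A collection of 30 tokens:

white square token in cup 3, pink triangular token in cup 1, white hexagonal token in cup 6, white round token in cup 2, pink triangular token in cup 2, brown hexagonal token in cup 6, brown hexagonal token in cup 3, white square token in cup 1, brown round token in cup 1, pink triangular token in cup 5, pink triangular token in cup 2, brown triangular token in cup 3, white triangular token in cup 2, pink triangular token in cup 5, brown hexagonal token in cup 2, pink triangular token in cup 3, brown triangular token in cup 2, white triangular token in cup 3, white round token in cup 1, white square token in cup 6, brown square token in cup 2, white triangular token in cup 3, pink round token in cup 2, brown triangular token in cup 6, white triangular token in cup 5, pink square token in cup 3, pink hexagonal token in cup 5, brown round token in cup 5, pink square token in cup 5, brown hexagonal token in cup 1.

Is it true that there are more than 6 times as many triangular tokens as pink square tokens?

|triangular tokens| = 13.
|pink square tokens| = 2.
The claim requires 13 > 6 × 2 = 12, which holds.

True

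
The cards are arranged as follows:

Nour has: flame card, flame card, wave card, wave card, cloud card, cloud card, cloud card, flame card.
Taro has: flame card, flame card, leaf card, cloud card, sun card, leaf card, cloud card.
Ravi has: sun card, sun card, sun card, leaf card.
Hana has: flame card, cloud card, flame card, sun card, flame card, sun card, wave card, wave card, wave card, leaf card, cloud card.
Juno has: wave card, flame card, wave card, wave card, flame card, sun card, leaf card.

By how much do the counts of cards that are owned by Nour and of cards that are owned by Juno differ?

1

cards owned by Nour: 8. cards owned by Juno: 7.
|8 − 7| = 8 − 7 = 1.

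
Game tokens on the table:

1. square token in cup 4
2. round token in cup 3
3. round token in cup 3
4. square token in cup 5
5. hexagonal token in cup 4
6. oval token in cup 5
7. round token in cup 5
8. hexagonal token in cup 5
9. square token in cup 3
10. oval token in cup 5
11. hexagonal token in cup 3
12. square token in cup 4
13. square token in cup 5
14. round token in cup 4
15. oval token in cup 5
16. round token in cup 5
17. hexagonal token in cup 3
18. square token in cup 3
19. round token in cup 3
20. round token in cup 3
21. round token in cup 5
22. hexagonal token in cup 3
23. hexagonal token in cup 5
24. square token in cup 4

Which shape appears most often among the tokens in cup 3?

round

Counts by shape (restricted to tokens in cup 3): round 4, hexagonal 3, square 2.
The maximum is 4, held uniquely by round.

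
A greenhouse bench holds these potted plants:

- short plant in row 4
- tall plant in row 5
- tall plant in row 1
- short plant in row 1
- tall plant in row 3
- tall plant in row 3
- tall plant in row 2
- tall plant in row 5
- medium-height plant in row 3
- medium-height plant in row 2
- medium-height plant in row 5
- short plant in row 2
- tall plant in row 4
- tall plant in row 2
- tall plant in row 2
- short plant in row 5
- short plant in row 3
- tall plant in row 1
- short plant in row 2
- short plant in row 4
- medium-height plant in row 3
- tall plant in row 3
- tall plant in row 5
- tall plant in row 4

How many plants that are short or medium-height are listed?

medium-height: 4; short: 7; together 4 + 7 = 11.

11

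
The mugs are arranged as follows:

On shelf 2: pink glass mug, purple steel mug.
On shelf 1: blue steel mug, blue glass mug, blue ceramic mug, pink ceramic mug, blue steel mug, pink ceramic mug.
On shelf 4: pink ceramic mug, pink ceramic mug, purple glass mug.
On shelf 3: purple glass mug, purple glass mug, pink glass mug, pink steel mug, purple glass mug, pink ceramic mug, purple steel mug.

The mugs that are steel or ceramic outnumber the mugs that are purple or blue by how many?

mugs that are steel or ceramic: 11.
mugs that are purple or blue: 10.
11 − 10 = 1.

1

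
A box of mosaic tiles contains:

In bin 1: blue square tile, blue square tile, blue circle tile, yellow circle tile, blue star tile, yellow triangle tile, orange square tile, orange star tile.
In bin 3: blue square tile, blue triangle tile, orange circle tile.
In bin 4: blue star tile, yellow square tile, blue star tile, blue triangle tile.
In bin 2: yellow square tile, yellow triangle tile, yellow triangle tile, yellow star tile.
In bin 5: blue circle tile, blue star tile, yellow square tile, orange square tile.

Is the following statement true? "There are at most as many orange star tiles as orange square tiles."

True

orange star tiles: 1.
orange square tiles: 2.
The claim requires 1 ≤ 2, which holds.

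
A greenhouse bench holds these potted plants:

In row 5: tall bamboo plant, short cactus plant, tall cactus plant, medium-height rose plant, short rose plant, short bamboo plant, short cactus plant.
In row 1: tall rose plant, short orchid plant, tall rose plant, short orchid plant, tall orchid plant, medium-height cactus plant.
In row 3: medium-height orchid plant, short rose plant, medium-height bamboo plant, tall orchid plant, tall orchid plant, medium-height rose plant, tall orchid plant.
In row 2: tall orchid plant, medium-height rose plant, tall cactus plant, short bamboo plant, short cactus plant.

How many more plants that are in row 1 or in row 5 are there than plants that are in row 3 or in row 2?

1

plants in row 1 or in row 5: 13.
plants in row 3 or in row 2: 12.
13 − 12 = 1.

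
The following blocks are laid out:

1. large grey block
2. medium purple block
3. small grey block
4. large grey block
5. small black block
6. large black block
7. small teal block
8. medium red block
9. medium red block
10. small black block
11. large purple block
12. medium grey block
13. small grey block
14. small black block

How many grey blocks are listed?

5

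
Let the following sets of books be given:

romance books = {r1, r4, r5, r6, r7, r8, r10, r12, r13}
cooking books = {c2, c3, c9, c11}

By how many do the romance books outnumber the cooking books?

5

romance books: 9.
cooking books: 4.
9 − 4 = 5.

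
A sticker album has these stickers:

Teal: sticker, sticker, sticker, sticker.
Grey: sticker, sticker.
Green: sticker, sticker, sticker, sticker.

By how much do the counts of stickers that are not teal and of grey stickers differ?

stickers that are not teal: 6. grey stickers: 2.
|6 − 2| = 6 − 2 = 4.

4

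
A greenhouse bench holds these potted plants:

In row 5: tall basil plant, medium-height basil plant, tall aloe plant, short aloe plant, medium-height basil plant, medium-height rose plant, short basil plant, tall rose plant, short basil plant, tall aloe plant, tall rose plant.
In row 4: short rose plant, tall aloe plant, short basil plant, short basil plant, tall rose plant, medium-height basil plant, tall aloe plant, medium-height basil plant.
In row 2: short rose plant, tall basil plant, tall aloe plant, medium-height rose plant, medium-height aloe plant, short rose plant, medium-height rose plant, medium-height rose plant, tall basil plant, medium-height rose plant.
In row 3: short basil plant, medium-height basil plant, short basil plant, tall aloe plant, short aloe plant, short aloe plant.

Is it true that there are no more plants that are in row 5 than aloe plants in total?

False

plants in row 5: 11.
aloe plants: 10.
The claim requires 11 ≤ 10, which does not hold.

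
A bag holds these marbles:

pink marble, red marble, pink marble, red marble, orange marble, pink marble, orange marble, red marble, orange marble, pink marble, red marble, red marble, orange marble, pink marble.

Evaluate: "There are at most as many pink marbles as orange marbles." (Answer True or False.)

pink marbles: 5.
orange marbles: 4.
The claim requires 5 ≤ 4, which does not hold.

False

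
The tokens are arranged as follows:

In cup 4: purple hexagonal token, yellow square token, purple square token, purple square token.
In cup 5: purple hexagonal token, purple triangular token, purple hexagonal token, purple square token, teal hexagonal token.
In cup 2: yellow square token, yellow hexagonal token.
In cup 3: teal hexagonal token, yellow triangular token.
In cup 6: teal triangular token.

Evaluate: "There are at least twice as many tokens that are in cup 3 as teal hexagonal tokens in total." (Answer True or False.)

False

|tokens in cup 3| = 2.
|teal hexagonal tokens| = 2.
The claim requires 2 ≥ 2 × 2 = 4, which does not hold.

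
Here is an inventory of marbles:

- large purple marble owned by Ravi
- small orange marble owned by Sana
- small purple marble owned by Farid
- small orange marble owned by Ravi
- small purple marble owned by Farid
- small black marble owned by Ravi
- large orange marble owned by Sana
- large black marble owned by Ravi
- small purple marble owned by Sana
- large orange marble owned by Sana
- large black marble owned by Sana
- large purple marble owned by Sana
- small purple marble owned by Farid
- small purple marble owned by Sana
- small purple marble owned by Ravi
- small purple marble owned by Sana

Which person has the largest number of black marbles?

Ravi

Counts by owner (restricted to black marbles): Ravi→2, Sana→1, Farid→0.
The maximum is 2, held uniquely by Ravi.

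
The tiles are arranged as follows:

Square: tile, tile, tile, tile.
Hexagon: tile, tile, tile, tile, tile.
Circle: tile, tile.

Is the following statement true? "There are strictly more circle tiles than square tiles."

False

circle tiles: 2.
square tiles: 4.
The claim requires 2 > 4, which does not hold.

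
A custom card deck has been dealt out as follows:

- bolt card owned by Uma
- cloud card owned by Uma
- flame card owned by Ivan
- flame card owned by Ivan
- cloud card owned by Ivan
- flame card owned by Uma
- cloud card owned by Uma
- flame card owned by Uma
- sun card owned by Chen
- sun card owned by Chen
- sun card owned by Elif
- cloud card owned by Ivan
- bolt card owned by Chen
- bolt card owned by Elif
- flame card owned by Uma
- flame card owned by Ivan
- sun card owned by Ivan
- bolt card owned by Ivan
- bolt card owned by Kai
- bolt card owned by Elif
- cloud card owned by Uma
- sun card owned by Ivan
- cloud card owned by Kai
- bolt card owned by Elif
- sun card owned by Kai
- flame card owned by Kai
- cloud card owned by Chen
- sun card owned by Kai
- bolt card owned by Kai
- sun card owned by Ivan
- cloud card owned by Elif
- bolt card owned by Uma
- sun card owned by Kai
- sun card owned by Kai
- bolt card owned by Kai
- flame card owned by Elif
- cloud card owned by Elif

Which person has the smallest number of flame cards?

Counts by player (restricted to flame cards): Uma→3, Ivan→3, Kai→1, Elif→1, Chen→0.
The minimum is 0, held uniquely by Chen.

Chen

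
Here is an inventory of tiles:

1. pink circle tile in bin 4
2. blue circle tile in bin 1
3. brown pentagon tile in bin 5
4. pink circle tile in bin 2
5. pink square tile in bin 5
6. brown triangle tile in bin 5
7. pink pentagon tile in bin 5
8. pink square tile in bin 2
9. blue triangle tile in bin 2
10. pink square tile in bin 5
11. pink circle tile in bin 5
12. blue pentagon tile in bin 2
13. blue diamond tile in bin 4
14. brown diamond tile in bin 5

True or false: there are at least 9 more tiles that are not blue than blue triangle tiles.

|tiles that are not blue| = 10.
|blue triangle tiles| = 1.
The claim requires 10 − 1 = 9 ≥ 9, which holds.

True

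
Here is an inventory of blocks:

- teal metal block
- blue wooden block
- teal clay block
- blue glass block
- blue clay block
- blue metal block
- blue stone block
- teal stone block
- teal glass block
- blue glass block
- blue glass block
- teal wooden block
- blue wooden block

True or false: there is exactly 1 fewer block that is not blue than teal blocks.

blocks that are not blue: 5.
teal blocks: 5.
The claim requires 5 − 5 (= 0) to equal 1, which does not hold.

False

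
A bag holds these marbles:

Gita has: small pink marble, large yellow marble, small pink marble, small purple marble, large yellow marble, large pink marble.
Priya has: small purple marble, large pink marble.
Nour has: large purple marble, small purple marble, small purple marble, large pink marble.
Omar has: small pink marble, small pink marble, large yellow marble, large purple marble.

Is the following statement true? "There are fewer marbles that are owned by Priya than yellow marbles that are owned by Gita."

|marbles owned by Priya| = 2.
|yellow marbles owned by Gita| = 2.
The claim requires 2 < 2, which does not hold.

False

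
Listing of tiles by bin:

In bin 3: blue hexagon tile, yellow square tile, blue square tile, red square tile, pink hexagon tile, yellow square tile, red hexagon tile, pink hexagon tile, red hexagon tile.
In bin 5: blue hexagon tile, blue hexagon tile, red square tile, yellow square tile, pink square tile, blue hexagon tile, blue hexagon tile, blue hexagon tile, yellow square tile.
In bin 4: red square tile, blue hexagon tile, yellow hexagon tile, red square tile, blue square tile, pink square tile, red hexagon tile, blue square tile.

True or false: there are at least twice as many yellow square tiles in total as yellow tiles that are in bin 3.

True

|yellow square tiles| = 4.
|yellow tiles in bin 3| = 2.
The claim requires 4 ≥ 2 × 2 = 4, which holds.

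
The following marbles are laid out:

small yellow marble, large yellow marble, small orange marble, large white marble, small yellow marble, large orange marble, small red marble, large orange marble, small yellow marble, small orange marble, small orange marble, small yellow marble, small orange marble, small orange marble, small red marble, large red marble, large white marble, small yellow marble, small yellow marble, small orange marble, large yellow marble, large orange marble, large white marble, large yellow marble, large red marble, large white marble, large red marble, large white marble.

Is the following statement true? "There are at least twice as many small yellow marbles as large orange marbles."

True

There are 6 small yellow marbles.
There are 3 large orange marbles.
The claim requires 6 ≥ 2 × 3 = 6, which holds.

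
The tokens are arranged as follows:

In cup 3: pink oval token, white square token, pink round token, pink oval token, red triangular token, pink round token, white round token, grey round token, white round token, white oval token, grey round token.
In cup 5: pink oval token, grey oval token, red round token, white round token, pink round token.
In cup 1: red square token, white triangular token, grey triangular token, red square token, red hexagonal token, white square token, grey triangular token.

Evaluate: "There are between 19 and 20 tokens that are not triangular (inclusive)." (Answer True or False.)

True

tokens that are not triangular: 19.
The claim requires 19 ≤ 19 ≤ 20, which holds.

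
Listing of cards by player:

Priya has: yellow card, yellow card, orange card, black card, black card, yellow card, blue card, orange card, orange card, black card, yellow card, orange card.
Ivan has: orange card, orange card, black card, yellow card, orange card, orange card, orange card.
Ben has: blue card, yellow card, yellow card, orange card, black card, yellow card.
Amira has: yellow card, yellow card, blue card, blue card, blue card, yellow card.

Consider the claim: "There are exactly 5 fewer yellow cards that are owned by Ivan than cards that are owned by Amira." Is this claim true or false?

Count of yellow cards owned by Ivan: 1.
Count of cards owned by Amira: 6.
The claim requires 6 − 1 (= 5) to equal 5, which holds.

True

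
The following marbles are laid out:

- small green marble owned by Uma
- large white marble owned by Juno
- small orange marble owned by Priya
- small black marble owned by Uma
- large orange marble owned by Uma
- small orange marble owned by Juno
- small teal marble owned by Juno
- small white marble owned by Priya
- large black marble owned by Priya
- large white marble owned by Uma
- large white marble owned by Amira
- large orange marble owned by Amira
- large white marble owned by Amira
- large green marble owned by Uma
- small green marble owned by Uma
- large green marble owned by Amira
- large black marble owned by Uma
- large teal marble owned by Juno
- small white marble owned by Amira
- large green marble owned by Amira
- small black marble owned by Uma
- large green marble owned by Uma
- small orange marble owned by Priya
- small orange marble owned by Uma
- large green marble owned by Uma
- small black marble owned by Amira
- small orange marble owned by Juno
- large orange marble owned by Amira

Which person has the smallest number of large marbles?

Priya

Counts by owner (restricted to large marbles): Uma→6, Amira→6, Juno→2, Priya→1.
The minimum is 1, held uniquely by Priya.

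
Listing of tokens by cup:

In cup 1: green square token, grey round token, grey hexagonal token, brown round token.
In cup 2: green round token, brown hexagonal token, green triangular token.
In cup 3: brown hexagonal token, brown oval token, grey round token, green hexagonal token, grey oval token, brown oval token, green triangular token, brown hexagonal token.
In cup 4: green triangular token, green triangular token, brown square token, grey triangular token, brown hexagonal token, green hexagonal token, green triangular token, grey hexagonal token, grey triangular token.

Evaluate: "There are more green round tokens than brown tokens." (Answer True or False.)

False

green round tokens: 1.
brown tokens: 8.
The claim requires 1 > 8, which does not hold.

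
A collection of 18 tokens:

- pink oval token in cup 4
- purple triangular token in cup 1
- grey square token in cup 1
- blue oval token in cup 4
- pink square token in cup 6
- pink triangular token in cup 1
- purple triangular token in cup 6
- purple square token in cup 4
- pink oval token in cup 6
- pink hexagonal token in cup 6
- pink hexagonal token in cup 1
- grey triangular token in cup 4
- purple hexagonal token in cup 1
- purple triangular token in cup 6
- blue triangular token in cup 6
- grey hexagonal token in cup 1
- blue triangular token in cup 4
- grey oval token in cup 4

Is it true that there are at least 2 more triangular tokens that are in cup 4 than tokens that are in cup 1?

triangular tokens in cup 4: 2.
tokens in cup 1: 6.
The claim requires 2 − 6 = -4 ≥ 2, which does not hold.

False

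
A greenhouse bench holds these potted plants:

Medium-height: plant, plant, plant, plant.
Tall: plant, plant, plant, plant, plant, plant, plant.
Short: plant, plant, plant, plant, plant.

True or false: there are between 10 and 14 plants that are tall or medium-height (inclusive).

True

|plants that are tall or medium-height| = 11.
The claim requires 10 ≤ 11 ≤ 14, which holds.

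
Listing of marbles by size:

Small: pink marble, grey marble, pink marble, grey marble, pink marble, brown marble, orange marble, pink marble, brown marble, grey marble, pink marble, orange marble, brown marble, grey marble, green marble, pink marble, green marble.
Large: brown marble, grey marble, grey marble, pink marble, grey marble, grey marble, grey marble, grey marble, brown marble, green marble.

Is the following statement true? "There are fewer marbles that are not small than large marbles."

False

|marbles that are not small| = 10.
|large marbles| = 10.
The claim requires 10 < 10, which does not hold.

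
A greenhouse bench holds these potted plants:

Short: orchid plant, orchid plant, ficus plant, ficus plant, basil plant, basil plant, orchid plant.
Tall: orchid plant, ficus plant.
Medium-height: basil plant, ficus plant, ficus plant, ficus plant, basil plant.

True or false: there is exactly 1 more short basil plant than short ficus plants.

|short basil plants| = 2.
|short ficus plants| = 2.
The claim requires 2 − 2 (= 0) to equal 1, which does not hold.

False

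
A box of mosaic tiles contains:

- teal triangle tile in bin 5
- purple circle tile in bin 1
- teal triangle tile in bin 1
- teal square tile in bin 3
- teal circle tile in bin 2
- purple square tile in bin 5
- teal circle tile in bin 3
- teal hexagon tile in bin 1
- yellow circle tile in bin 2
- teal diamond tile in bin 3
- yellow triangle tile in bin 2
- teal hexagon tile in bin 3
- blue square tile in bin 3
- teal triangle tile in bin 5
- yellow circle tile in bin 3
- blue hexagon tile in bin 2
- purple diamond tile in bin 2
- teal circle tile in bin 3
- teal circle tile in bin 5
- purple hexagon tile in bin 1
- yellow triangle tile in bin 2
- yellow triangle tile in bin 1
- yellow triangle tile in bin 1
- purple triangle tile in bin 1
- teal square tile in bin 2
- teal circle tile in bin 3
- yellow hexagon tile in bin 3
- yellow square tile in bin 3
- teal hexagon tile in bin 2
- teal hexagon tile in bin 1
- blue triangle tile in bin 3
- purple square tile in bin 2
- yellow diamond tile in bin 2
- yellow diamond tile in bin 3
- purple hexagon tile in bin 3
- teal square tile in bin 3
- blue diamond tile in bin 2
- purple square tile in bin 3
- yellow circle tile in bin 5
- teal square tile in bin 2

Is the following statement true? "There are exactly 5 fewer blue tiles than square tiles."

True

blue tiles: 4.
square tiles: 9.
The claim requires 9 − 4 (= 5) to equal 5, which holds.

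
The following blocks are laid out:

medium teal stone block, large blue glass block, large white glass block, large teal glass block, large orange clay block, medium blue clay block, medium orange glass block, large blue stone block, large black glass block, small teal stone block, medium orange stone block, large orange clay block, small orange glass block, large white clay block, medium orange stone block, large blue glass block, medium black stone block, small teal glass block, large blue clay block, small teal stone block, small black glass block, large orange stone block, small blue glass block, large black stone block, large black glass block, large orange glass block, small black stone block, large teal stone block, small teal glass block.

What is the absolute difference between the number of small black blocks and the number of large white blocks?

small black blocks: 2. large white blocks: 2.
|2 − 2| = 2 − 2 = 0.

0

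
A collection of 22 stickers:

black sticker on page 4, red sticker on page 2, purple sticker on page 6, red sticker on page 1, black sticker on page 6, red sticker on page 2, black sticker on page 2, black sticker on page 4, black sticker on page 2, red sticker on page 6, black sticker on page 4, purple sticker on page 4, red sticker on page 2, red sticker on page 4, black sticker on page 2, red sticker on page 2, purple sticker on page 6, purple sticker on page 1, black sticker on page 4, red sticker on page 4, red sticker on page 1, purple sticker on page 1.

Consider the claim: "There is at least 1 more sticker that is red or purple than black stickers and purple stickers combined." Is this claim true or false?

stickers that are red or purple: 14.
black stickers: 8; purple stickers: 5; combined: 8 + 5 = 13.
The claim requires 14 − 13 = 1 ≥ 1, which holds.

True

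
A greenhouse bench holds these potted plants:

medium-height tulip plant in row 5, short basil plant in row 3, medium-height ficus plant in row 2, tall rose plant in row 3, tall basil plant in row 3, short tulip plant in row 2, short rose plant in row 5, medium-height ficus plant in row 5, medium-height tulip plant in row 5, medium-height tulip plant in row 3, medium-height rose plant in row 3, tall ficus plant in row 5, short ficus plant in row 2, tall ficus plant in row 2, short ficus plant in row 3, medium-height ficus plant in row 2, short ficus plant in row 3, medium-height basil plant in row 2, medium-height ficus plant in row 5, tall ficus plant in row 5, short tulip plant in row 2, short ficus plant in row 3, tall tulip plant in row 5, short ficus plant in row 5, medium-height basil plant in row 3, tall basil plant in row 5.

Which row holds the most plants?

row 5

Counts by row: row 5→10, row 3→9, row 2→7.
The maximum is 10, held uniquely by row 5.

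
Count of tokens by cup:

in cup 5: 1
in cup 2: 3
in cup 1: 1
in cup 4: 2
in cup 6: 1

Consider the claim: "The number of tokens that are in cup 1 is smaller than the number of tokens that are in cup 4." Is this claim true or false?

tokens in cup 1: 1.
tokens in cup 4: 2.
The claim requires 1 < 2, which holds.

True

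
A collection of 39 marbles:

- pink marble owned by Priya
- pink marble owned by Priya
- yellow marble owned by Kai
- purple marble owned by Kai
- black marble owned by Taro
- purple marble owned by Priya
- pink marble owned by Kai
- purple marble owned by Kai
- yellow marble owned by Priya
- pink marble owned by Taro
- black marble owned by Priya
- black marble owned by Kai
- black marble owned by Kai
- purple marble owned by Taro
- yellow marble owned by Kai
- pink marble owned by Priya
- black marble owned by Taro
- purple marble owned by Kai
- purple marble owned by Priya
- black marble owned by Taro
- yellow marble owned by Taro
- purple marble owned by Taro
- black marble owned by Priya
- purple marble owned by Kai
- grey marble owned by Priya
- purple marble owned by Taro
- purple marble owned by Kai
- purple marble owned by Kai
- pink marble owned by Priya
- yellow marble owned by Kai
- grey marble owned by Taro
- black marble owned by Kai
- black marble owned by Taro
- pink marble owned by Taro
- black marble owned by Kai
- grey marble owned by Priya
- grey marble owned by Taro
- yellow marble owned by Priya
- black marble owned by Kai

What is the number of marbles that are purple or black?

black: 11; purple: 11; together 11 + 11 = 22.

22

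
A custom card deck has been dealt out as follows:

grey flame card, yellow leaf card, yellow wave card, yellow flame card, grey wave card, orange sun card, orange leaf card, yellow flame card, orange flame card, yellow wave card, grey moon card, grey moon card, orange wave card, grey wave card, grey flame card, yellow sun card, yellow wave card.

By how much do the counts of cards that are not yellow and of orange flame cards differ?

cards that are not yellow: 10. orange flame cards: 1.
|10 − 1| = 10 − 1 = 9.

9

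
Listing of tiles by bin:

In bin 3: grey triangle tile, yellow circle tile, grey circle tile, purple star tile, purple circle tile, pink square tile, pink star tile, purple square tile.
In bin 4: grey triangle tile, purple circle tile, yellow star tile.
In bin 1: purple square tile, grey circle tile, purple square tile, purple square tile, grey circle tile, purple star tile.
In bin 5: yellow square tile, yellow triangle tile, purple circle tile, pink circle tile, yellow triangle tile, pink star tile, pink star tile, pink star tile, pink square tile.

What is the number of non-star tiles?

Total tiles: 26; with the excluded value: 7; remaining 26 − 7 = 19.

19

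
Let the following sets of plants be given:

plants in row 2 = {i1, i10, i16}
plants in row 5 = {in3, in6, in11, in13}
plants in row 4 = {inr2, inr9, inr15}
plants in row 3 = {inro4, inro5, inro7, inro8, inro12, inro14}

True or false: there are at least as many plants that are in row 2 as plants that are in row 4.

plants in row 2: 3.
plants in row 4: 3.
The claim requires 3 ≥ 3, which holds.

True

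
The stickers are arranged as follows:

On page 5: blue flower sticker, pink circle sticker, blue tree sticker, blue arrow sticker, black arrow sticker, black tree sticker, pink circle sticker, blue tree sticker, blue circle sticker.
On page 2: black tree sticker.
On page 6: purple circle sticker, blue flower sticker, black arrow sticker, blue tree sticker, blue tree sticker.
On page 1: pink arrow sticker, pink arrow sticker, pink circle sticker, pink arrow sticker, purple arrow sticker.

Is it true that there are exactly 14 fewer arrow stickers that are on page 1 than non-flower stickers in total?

|arrow stickers on page 1| = 4.
|non-flower stickers| = 18.
The claim requires 18 − 4 (= 14) to equal 14, which holds.

True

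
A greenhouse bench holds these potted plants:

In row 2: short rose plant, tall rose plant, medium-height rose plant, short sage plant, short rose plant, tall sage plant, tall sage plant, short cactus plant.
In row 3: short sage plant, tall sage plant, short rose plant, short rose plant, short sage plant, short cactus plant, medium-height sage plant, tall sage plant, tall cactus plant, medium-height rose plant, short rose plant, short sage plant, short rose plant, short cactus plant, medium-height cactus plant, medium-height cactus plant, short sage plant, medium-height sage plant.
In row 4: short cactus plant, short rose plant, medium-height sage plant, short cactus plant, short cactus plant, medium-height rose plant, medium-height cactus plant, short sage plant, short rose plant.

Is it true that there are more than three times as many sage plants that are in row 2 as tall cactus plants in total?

sage plants in row 2: 3.
tall cactus plants: 1.
The claim requires 3 > 3 × 1 = 3, which does not hold.

False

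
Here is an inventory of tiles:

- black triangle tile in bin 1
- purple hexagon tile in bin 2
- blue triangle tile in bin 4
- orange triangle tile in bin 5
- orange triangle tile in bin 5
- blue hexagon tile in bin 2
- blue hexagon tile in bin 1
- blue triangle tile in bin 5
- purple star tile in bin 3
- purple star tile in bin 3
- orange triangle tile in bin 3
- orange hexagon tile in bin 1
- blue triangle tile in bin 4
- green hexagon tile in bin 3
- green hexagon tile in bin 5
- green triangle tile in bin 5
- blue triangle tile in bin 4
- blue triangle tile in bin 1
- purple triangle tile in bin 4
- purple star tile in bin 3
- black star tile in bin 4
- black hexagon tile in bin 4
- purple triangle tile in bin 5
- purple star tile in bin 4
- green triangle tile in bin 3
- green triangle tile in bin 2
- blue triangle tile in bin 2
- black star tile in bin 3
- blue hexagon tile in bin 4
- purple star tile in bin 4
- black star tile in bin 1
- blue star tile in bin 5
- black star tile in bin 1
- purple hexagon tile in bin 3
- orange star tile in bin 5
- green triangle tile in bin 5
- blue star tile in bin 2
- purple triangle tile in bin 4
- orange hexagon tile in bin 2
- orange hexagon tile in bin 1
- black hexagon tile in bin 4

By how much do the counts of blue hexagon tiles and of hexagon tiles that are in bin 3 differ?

blue hexagon tiles: 3. hexagon tiles in bin 3: 2.
|3 − 2| = 3 − 2 = 1.

1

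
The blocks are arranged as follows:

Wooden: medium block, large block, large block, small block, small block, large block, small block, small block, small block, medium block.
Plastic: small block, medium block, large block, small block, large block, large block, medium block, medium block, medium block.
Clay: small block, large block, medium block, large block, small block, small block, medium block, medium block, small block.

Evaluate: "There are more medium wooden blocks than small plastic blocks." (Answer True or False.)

medium wooden blocks: 2.
small plastic blocks: 2.
The claim requires 2 > 2, which does not hold.

False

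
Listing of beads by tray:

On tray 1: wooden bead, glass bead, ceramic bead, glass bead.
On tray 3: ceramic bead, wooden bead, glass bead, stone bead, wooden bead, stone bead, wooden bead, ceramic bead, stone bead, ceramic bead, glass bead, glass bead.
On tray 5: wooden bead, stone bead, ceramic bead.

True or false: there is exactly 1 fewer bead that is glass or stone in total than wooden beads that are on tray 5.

|beads that are glass or stone| = 9.
|wooden beads on tray 5| = 1.
The claim requires 1 − 9 (= -8) to equal 1, which does not hold.

False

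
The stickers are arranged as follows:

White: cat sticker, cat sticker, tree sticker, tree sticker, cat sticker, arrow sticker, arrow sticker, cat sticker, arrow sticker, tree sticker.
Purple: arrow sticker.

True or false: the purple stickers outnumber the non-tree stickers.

purple stickers: 1.
non-tree stickers: 8.
The claim requires 1 > 8, which does not hold.

False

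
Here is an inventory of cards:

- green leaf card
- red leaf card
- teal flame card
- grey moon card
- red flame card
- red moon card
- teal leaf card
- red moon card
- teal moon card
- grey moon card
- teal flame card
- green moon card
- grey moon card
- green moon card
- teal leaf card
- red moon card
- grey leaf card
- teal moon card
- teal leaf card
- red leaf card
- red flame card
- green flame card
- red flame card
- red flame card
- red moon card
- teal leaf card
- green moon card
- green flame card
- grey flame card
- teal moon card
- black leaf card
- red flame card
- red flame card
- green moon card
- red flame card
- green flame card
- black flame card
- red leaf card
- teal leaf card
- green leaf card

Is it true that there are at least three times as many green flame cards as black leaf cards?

True

|green flame cards| = 3.
|black leaf cards| = 1.
The claim requires 3 ≥ 3 × 1 = 3, which holds.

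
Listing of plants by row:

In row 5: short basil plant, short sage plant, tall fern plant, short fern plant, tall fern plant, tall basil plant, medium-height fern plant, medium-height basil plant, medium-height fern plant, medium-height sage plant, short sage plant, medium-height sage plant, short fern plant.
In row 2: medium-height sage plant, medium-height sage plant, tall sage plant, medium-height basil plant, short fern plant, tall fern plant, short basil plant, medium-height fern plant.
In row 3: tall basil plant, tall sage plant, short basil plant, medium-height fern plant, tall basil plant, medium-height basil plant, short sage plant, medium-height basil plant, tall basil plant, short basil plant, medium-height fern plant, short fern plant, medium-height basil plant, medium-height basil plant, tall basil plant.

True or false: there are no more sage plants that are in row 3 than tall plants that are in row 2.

There are 2 sage plants in row 3.
There are 2 tall plants in row 2.
The claim requires 2 ≤ 2, which holds.

True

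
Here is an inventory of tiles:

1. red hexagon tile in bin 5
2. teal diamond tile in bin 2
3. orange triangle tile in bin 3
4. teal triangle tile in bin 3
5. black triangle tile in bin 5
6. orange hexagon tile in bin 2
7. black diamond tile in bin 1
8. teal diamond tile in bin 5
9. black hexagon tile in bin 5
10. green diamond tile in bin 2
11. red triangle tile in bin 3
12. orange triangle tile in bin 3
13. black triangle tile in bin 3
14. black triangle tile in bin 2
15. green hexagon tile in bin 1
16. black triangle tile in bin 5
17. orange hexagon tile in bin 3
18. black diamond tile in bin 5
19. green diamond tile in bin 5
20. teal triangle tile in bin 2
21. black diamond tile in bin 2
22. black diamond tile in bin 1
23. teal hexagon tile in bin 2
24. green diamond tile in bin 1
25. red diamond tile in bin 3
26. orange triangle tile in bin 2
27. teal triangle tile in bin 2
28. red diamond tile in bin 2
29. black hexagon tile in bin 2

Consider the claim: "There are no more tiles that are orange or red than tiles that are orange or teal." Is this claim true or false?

tiles that are orange or red: 9.
tiles that are orange or teal: 11.
The claim requires 9 ≤ 11, which holds.

True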